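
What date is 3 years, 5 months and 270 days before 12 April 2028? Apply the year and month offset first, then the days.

February 16, 2024

Counting back 3 years, 5 months and 270 days from April 12, 2028: first the month/year part, then the days.
-3 years → 2025; month 4 − 5 = -1, which is month 11 of year 2024 → November 2024.
Day 12 is valid in November, giving November 12, 2024.
Now subtract 270 days from November 12, 2024.
Going back 12 days from November 12, 2024 reaches the end of the previous month; 270 − 12 = 258 left.
October 2024 has 31 days: 258 − 31 = 227 left.
September 2024 has 30 days: 227 − 30 = 197 left.
August 2024 has 31 days: 197 − 31 = 166 left.
July 2024 has 31 days: 166 − 31 = 135 left.
June 2024 has 30 days: 135 − 30 = 105 left.
May 2024 has 31 days: 105 − 31 = 74 left.
April 2024 has 30 days: 74 − 30 = 44 left.
March 2024 has 31 days: 44 − 31 = 13 left.
February 2024 has 29 days; 29 − 13 = 16 → February 16, 2024.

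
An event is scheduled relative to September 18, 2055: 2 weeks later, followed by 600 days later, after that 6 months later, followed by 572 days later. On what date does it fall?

Counting forward 2 weeks (= 14 days) from September 18, 2055:
September has 30 days, so 30 − 18 = 12 days remain after September 18, 2055; 14 − 12 = 2 left.
2 days into October 2055 → October 2, 2055.
Advancing 600 days from October 2, 2055:
October has 31 days, so 31 − 2 = 29 days remain after October 2, 2055; 600 − 29 = 571 left.
November 2055 has 30 days: 571 − 30 = 541 left.
December 2055 has 31 days: 541 − 31 = 510 left.
January 2056 has 31 days: 510 − 31 = 479 left.
February 2056 has 29 days (2056 is a leap year): 479 − 29 = 450 left.
March 2056 has 31 days: 450 − 31 = 419 left.
April 2056 has 30 days: 419 − 30 = 389 left.
May 2056 has 31 days: 389 − 31 = 358 left.
June 2056 has 30 days: 358 − 30 = 328 left.
July 2056 has 31 days: 328 − 31 = 297 left.
August 2056 has 31 days: 297 − 31 = 266 left.
September 2056 has 30 days: 266 − 30 = 236 left.
October 2056 has 31 days: 236 − 31 = 205 left.
November 2056 has 30 days: 205 − 30 = 175 left.
December 2056 has 31 days: 175 − 31 = 144 left.
January 2057 has 31 days: 144 − 31 = 113 left.
February 2057 has 28 days (2057 is not a leap year): 113 − 28 = 85 left.
March 2057 has 31 days: 85 − 31 = 54 left.
April 2057 has 30 days: 54 − 30 = 24 left.
24 days into May 2057 → May 24, 2057.
Adding 6 months from May 24, 2057:
month 5 + 6 = 11 → November 2057.
Day 24 is valid in November, giving November 24, 2057.
Advancing 572 days from November 24, 2057:
November has 30 days, so 30 − 24 = 6 days remain after November 24, 2057; 572 − 6 = 566 left.
December 2057 has 31 days: 566 − 31 = 535 left.
January 2058 has 31 days: 535 − 31 = 504 left.
February 2058 has 28 days (2058 is not a leap year): 504 − 28 = 476 left.
March 2058 has 31 days: 476 − 31 = 445 left.
April 2058 has 30 days: 445 − 30 = 415 left.
May 2058 has 31 days: 415 − 31 = 384 left.
June 2058 has 30 days: 384 − 30 = 354 left.
July 2058 has 31 days: 354 − 31 = 323 left.
August 2058 has 31 days: 323 − 31 = 292 left.
September 2058 has 30 days: 292 − 30 = 262 left.
October 2058 has 31 days: 262 − 31 = 231 left.
November 2058 has 30 days: 231 − 30 = 201 left.
December 2058 has 31 days: 201 − 31 = 170 left.
January 2059 has 31 days: 170 − 31 = 139 left.
February 2059 has 28 days (2059 is not a leap year): 139 − 28 = 111 left.
March 2059 has 31 days: 111 − 31 = 80 left.
April 2059 has 30 days: 80 − 30 = 50 left.
May 2059 has 31 days: 50 − 31 = 19 left.
19 days into June 2059 → June 19, 2059.

June 19, 2059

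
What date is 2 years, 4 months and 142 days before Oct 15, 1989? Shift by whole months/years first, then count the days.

January 24, 1987

Subtracting 2 years, 4 months and 142 days from October 15, 1989: first the month/year part, then the days.
-2 years → 1987; month 10 − 4 = 6 → June 1987.
Day 15 is valid in June, giving June 15, 1987.
Now subtract 142 days from June 15, 1987.
Going back 15 days from June 15, 1987 reaches the end of the previous month; 142 − 15 = 127 left.
May 1987 has 31 days: 127 − 31 = 96 left.
April 1987 has 30 days: 96 − 30 = 66 left.
March 1987 has 31 days: 66 − 31 = 35 left.
February 1987 has 28 days (1987 is not a leap year): 35 − 28 = 7 left.
January 1987 has 31 days; 31 − 7 = 24 → January 24, 1987.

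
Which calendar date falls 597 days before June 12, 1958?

Counting back 597 days from June 12, 1958.
Going back 12 days from June 12, 1958 reaches the end of the previous month; 597 − 12 = 585 left.
May 1958 has 31 days: 585 − 31 = 554 left.
April 1958 has 30 days: 554 − 30 = 524 left.
March 1958 has 31 days: 524 − 31 = 493 left.
February 1958 has 28 days (1958 is not a leap year): 493 − 28 = 465 left.
January 1958 has 31 days: 465 − 31 = 434 left.
December 1957 has 31 days: 434 − 31 = 403 left.
November 1957 has 30 days: 403 − 30 = 373 left.
October 1957 has 31 days: 373 − 31 = 342 left.
September 1957 has 30 days: 342 − 30 = 312 left.
August 1957 has 31 days: 312 − 31 = 281 left.
July 1957 has 31 days: 281 − 31 = 250 left.
June 1957 has 30 days: 250 − 30 = 220 left.
May 1957 has 31 days: 220 − 31 = 189 left.
April 1957 has 30 days: 189 − 30 = 159 left.
March 1957 has 31 days: 159 − 31 = 128 left.
February 1957 has 28 days (1957 is not a leap year): 128 − 28 = 100 left.
January 1957 has 31 days: 100 − 31 = 69 left.
December 1956 has 31 days: 69 − 31 = 38 left.
November 1956 has 30 days: 38 − 30 = 8 left.
October 1956 has 31 days; 31 − 8 = 23 → October 23, 1956.

October 23, 1956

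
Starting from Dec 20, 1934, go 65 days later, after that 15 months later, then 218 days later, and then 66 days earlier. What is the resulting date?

Counting forward 65 days from December 20, 1934:
December has 31 days, so 31 − 20 = 11 days remain after December 20, 1934; 65 − 11 = 54 left.
January 1935 has 31 days: 54 − 31 = 23 left.
23 days into February 1935 → February 23, 1935.
Counting forward 15 months from February 23, 1935:
month 2 + 15 = 17, which is month 5 of year 1936 → May 1936.
Day 23 is valid in May, giving May 23, 1936.
Adding 218 days from May 23, 1936:
May has 31 days, so 31 − 23 = 8 days remain after May 23, 1936; 218 − 8 = 210 left.
June 1936 has 30 days: 210 − 30 = 180 left.
July 1936 has 31 days: 180 − 31 = 149 left.
August 1936 has 31 days: 149 − 31 = 118 left.
September 1936 has 30 days: 118 − 30 = 88 left.
October 1936 has 31 days: 88 − 31 = 57 left.
November 1936 has 30 days: 57 − 30 = 27 left.
27 days into December 1936 → December 27, 1936.
Counting back 66 days from December 27, 1936:
Going back 27 days from December 27, 1936 reaches the end of the previous month; 66 − 27 = 39 left.
November 1936 has 30 days: 39 − 30 = 9 left.
October 1936 has 31 days; 31 − 9 = 22 → October 22, 1936.

October 22, 1936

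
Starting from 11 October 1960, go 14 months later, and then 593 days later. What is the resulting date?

July 27, 1963

Advancing 14 months from October 11, 1960:
month 10 + 14 = 24, which is month 12 of year 1961 → December 1961.
Day 11 is valid in December, giving December 11, 1961.
Advancing 593 days from December 11, 1961:
December has 31 days, so 31 − 11 = 20 days remain after December 11, 1961; 593 − 20 = 573 left.
January 1962 has 31 days: 573 − 31 = 542 left.
February 1962 has 28 days (1962 is not a leap year): 542 − 28 = 514 left.
March 1962 has 31 days: 514 − 31 = 483 left.
April 1962 has 30 days: 483 − 30 = 453 left.
May 1962 has 31 days: 453 − 31 = 422 left.
June 1962 has 30 days: 422 − 30 = 392 left.
July 1962 has 31 days: 392 − 31 = 361 left.
August 1962 has 31 days: 361 − 31 = 330 left.
September 1962 has 30 days: 330 − 30 = 300 left.
October 1962 has 31 days: 300 − 31 = 269 left.
November 1962 has 30 days: 269 − 30 = 239 left.
December 1962 has 31 days: 239 − 31 = 208 left.
January 1963 has 31 days: 208 − 31 = 177 left.
February 1963 has 28 days (1963 is not a leap year): 177 − 28 = 149 left.
March 1963 has 31 days: 149 − 31 = 118 left.
April 1963 has 30 days: 118 − 30 = 88 left.
May 1963 has 31 days: 88 − 31 = 57 left.
June 1963 has 30 days: 57 − 30 = 27 left.
27 days into July 1963 → July 27, 1963.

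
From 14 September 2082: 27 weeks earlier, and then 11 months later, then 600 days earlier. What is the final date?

Subtracting 27 weeks (= 189 days) from September 14, 2082:
Going back 14 days from September 14, 2082 reaches the end of the previous month; 189 − 14 = 175 left.
August 2082 has 31 days: 175 − 31 = 144 left.
July 2082 has 31 days: 144 − 31 = 113 left.
June 2082 has 30 days: 113 − 30 = 83 left.
May 2082 has 31 days: 83 − 31 = 52 left.
April 2082 has 30 days: 52 − 30 = 22 left.
March 2082 has 31 days; 31 − 22 = 9 → March 9, 2082.
Advancing 11 months from March 9, 2082:
month 3 + 11 = 14, which is month 2 of year 2083 → February 2083.
Day 9 is valid in February, giving February 9, 2083.
Going back 600 days from February 9, 2083:
Going back 9 days from February 9, 2083 reaches the end of the previous month; 600 − 9 = 591 left.
January 2083 has 31 days: 591 − 31 = 560 left.
December 2082 has 31 days: 560 − 31 = 529 left.
November 2082 has 30 days: 529 − 30 = 499 left.
October 2082 has 31 days: 499 − 31 = 468 left.
September 2082 has 30 days: 468 − 30 = 438 left.
August 2082 has 31 days: 438 − 31 = 407 left.
July 2082 has 31 days: 407 − 31 = 376 left.
June 2082 has 30 days: 376 − 30 = 346 left.
May 2082 has 31 days: 346 − 31 = 315 left.
April 2082 has 30 days: 315 − 30 = 285 left.
March 2082 has 31 days: 285 − 31 = 254 left.
February 2082 has 28 days (2082 is not a leap year): 254 − 28 = 226 left.
January 2082 has 31 days: 226 − 31 = 195 left.
December 2081 has 31 days: 195 − 31 = 164 left.
November 2081 has 30 days: 164 − 30 = 134 left.
October 2081 has 31 days: 134 − 31 = 103 left.
September 2081 has 30 days: 103 − 30 = 73 left.
August 2081 has 31 days: 73 − 31 = 42 left.
July 2081 has 31 days: 42 − 31 = 11 left.
June 2081 has 30 days; 30 − 11 = 19 → June 19, 2081.

June 19, 2081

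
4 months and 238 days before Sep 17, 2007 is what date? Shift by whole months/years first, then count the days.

September 21, 2006

Counting back 4 months and 238 days from September 17, 2007: first the month/year part, then the days.
month 9 − 4 = 5 → May 2007.
Day 17 is valid in May, giving May 17, 2007.
Now subtract 238 days from May 17, 2007.
Going back 17 days from May 17, 2007 reaches the end of the previous month; 238 − 17 = 221 left.
April 2007 has 30 days: 221 − 30 = 191 left.
March 2007 has 31 days: 191 − 31 = 160 left.
February 2007 has 28 days (2007 is not a leap year): 160 − 28 = 132 left.
January 2007 has 31 days: 132 − 31 = 101 left.
December 2006 has 31 days: 101 − 31 = 70 left.
November 2006 has 30 days: 70 − 30 = 40 left.
October 2006 has 31 days: 40 − 31 = 9 left.
September 2006 has 30 days; 30 − 9 = 21 → September 21, 2006.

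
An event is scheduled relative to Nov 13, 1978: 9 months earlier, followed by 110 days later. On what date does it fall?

Going back 9 months from November 13, 1978:
month 11 − 9 = 2 → February 1978.
Day 13 is valid in February, giving February 13, 1978.
Counting forward 110 days from February 13, 1978:
February has 28 days, so 28 − 13 = 15 days remain after February 13, 1978; 110 − 15 = 95 left.
March 1978 has 31 days: 95 − 31 = 64 left.
April 1978 has 30 days: 64 − 30 = 34 left.
May 1978 has 31 days: 34 − 31 = 3 left.
3 days into June 1978 → June 3, 1978.

June 3, 1978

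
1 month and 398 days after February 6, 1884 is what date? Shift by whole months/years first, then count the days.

April 8, 1885

Advancing 1 month and 398 days from February 6, 1884: first the month/year part, then the days.
month 2 + 1 = 3 → March 1884.
Day 6 is valid in March, giving March 6, 1884.
Now add 398 days from March 6, 1884.
March has 31 days, so 31 − 6 = 25 days remain after March 6, 1884; 398 − 25 = 373 left.
April 1884 has 30 days: 373 − 30 = 343 left.
May 1884 has 31 days: 343 − 31 = 312 left.
June 1884 has 30 days: 312 − 30 = 282 left.
July 1884 has 31 days: 282 − 31 = 251 left.
August 1884 has 31 days: 251 − 31 = 220 left.
September 1884 has 30 days: 220 − 30 = 190 left.
October 1884 has 31 days: 190 − 31 = 159 left.
November 1884 has 30 days: 159 − 30 = 129 left.
December 1884 has 31 days: 129 − 31 = 98 left.
January 1885 has 31 days: 98 − 31 = 67 left.
February 1885 has 28 days (1885 is not a leap year): 67 − 28 = 39 left.
March 1885 has 31 days: 39 − 31 = 8 left.
8 days into April 1885 → April 8, 1885.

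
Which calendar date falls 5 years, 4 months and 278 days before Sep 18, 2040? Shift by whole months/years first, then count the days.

August 13, 2034

Subtracting 5 years, 4 months and 278 days from September 18, 2040: first the month/year part, then the days.
-5 years → 2035; month 9 − 4 = 5 → May 2035.
Day 18 is valid in May, giving May 18, 2035.
Now subtract 278 days from May 18, 2035.
Going back 18 days from May 18, 2035 reaches the end of the previous month; 278 − 18 = 260 left.
April 2035 has 30 days: 260 − 30 = 230 left.
March 2035 has 31 days: 230 − 31 = 199 left.
February 2035 has 28 days (2035 is not a leap year): 199 − 28 = 171 left.
January 2035 has 31 days: 171 − 31 = 140 left.
December 2034 has 31 days: 140 − 31 = 109 left.
November 2034 has 30 days: 109 − 30 = 79 left.
October 2034 has 31 days: 79 − 31 = 48 left.
September 2034 has 30 days: 48 − 30 = 18 left.
August 2034 has 31 days; 31 − 18 = 13 → August 13, 2034.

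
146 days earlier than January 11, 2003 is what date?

Going back 146 days from January 11, 2003.
Going back 11 days from January 11, 2003 reaches the end of the previous month; 146 − 11 = 135 left.
December 2002 has 31 days: 135 − 31 = 104 left.
November 2002 has 30 days: 104 − 30 = 74 left.
October 2002 has 31 days: 74 − 31 = 43 left.
September 2002 has 30 days: 43 − 30 = 13 left.
August 2002 has 31 days; 31 − 13 = 18 → August 18, 2002.

August 18, 2002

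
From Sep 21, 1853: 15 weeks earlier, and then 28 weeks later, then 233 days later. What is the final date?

August 11, 1854

Counting back 15 weeks (= 105 days) from September 21, 1853:
Going back 21 days from September 21, 1853 reaches the end of the previous month; 105 − 21 = 84 left.
August 1853 has 31 days: 84 − 31 = 53 left.
July 1853 has 31 days: 53 − 31 = 22 left.
June 1853 has 30 days; 30 − 22 = 8 → June 8, 1853.
Adding 28 weeks (= 196 days) from June 8, 1853:
June has 30 days, so 30 − 8 = 22 days remain after June 8, 1853; 196 − 22 = 174 left.
July 1853 has 31 days: 174 − 31 = 143 left.
August 1853 has 31 days: 143 − 31 = 112 left.
September 1853 has 30 days: 112 − 30 = 82 left.
October 1853 has 31 days: 82 − 31 = 51 left.
November 1853 has 30 days: 51 − 30 = 21 left.
21 days into December 1853 → December 21, 1853.
Counting forward 233 days from December 21, 1853:
December has 31 days, so 31 − 21 = 10 days remain after December 21, 1853; 233 − 10 = 223 left.
January 1854 has 31 days: 223 − 31 = 192 left.
February 1854 has 28 days (1854 is not a leap year): 192 − 28 = 164 left.
March 1854 has 31 days: 164 − 31 = 133 left.
April 1854 has 30 days: 133 − 30 = 103 left.
May 1854 has 31 days: 103 − 31 = 72 left.
June 1854 has 30 days: 72 − 30 = 42 left.
July 1854 has 31 days: 42 − 31 = 11 left.
11 days into August 1854 → August 11, 1854.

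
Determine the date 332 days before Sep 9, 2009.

Subtracting 332 days from September 9, 2009.
Going back 9 days from September 9, 2009 reaches the end of the previous month; 332 − 9 = 323 left.
August 2009 has 31 days: 323 − 31 = 292 left.
July 2009 has 31 days: 292 − 31 = 261 left.
June 2009 has 30 days: 261 − 30 = 231 left.
May 2009 has 31 days: 231 − 31 = 200 left.
April 2009 has 30 days: 200 − 30 = 170 left.
March 2009 has 31 days: 170 − 31 = 139 left.
February 2009 has 28 days (2009 is not a leap year): 139 − 28 = 111 left.
January 2009 has 31 days: 111 − 31 = 80 left.
December 2008 has 31 days: 80 − 31 = 49 left.
November 2008 has 30 days: 49 − 30 = 19 left.
October 2008 has 31 days; 31 − 19 = 12 → October 12, 2008.

October 12, 2008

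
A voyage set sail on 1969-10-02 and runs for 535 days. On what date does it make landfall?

March 21, 1971

Advancing 535 days from October 2, 1969.
October has 31 days, so 31 − 2 = 29 days remain after October 2, 1969; 535 − 29 = 506 left.
November 1969 has 30 days: 506 − 30 = 476 left.
December 1969 has 31 days: 476 − 31 = 445 left.
January 1970 has 31 days: 445 − 31 = 414 left.
February 1970 has 28 days (1970 is not a leap year): 414 − 28 = 386 left.
March 1970 has 31 days: 386 − 31 = 355 left.
April 1970 has 30 days: 355 − 30 = 325 left.
May 1970 has 31 days: 325 − 31 = 294 left.
June 1970 has 30 days: 294 − 30 = 264 left.
July 1970 has 31 days: 264 − 31 = 233 left.
August 1970 has 31 days: 233 − 31 = 202 left.
September 1970 has 30 days: 202 − 30 = 172 left.
October 1970 has 31 days: 172 − 31 = 141 left.
November 1970 has 30 days: 141 − 30 = 111 left.
December 1970 has 31 days: 111 − 31 = 80 left.
January 1971 has 31 days: 80 − 31 = 49 left.
February 1971 has 28 days (1971 is not a leap year): 49 − 28 = 21 left.
21 days into March 1971 → March 21, 1971.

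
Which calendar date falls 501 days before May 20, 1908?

Subtracting 501 days from May 20, 1908.
Going back 20 days from May 20, 1908 reaches the end of the previous month; 501 − 20 = 481 left.
April 1908 has 30 days: 481 − 30 = 451 left.
March 1908 has 31 days: 451 − 31 = 420 left.
February 1908 has 29 days (1908 is a leap year): 420 − 29 = 391 left.
January 1908 has 31 days: 391 − 31 = 360 left.
December 1907 has 31 days: 360 − 31 = 329 left.
November 1907 has 30 days: 329 − 30 = 299 left.
October 1907 has 31 days: 299 − 31 = 268 left.
September 1907 has 30 days: 268 − 30 = 238 left.
August 1907 has 31 days: 238 − 31 = 207 left.
July 1907 has 31 days: 207 − 31 = 176 left.
June 1907 has 30 days: 176 − 30 = 146 left.
May 1907 has 31 days: 146 − 31 = 115 left.
April 1907 has 30 days: 115 − 30 = 85 left.
March 1907 has 31 days: 85 − 31 = 54 left.
February 1907 has 28 days (1907 is not a leap year): 54 − 28 = 26 left.
January 1907 has 31 days; 31 − 26 = 5 → January 5, 1907.

January 5, 1907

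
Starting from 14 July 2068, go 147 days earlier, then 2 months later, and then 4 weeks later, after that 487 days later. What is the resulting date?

Going back 147 days from July 14, 2068:
Going back 14 days from July 14, 2068 reaches the end of the previous month; 147 − 14 = 133 left.
June 2068 has 30 days: 133 − 30 = 103 left.
May 2068 has 31 days: 103 − 31 = 72 left.
April 2068 has 30 days: 72 − 30 = 42 left.
March 2068 has 31 days: 42 − 31 = 11 left.
February 2068 has 29 days; 29 − 11 = 18 → February 18, 2068.
Adding 2 months from February 18, 2068:
month 2 + 2 = 4 → April 2068.
Day 18 is valid in April, giving April 18, 2068.
Counting forward 4 weeks (= 28 days) from April 18, 2068:
April has 30 days, so 30 − 18 = 12 days remain after April 18, 2068; 28 − 12 = 16 left.
16 days into May 2068 → May 16, 2068.
Counting forward 487 days from May 16, 2068:
May has 31 days, so 31 − 16 = 15 days remain after May 16, 2068; 487 − 15 = 472 left.
June 2068 has 30 days: 472 − 30 = 442 left.
July 2068 has 31 days: 442 − 31 = 411 left.
August 2068 has 31 days: 411 − 31 = 380 left.
September 2068 has 30 days: 380 − 30 = 350 left.
October 2068 has 31 days: 350 − 31 = 319 left.
November 2068 has 30 days: 319 − 30 = 289 left.
December 2068 has 31 days: 289 − 31 = 258 left.
January 2069 has 31 days: 258 − 31 = 227 left.
February 2069 has 28 days (2069 is not a leap year): 227 − 28 = 199 left.
March 2069 has 31 days: 199 − 31 = 168 left.
April 2069 has 30 days: 168 − 30 = 138 left.
May 2069 has 31 days: 138 − 31 = 107 left.
June 2069 has 30 days: 107 − 30 = 77 left.
July 2069 has 31 days: 77 − 31 = 46 left.
August 2069 has 31 days: 46 − 31 = 15 left.
15 days into September 2069 → September 15, 2069.

September 15, 2069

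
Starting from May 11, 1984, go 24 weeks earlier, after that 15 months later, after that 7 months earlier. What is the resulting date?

July 25, 1984

Going back 24 weeks (= 168 days) from May 11, 1984:
Going back 11 days from May 11, 1984 reaches the end of the previous month; 168 − 11 = 157 left.
April 1984 has 30 days: 157 − 30 = 127 left.
March 1984 has 31 days: 127 − 31 = 96 left.
February 1984 has 29 days (1984 is a leap year): 96 − 29 = 67 left.
January 1984 has 31 days: 67 − 31 = 36 left.
December 1983 has 31 days: 36 − 31 = 5 left.
November 1983 has 30 days; 30 − 5 = 25 → November 25, 1983.
Counting forward 15 months from November 25, 1983:
month 11 + 15 = 26, which is month 2 of year 1985 → February 1985.
Day 25 is valid in February, giving February 25, 1985.
Going back 7 months from February 25, 1985:
month 2 − 7 = -5, which is month 7 of year 1984 → July 1984.
Day 25 is valid in July, giving July 25, 1984.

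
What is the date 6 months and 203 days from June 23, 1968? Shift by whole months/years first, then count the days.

July 14, 1969

Counting forward 6 months and 203 days from June 23, 1968: first the month/year part, then the days.
month 6 + 6 = 12 → December 1968.
Day 23 is valid in December, giving December 23, 1968.
Now add 203 days from December 23, 1968.
December has 31 days, so 31 − 23 = 8 days remain after December 23, 1968; 203 − 8 = 195 left.
January 1969 has 31 days: 195 − 31 = 164 left.
February 1969 has 28 days (1969 is not a leap year): 164 − 28 = 136 left.
March 1969 has 31 days: 136 − 31 = 105 left.
April 1969 has 30 days: 105 − 30 = 75 left.
May 1969 has 31 days: 75 − 31 = 44 left.
June 1969 has 30 days: 44 − 30 = 14 left.
14 days into July 1969 → July 14, 1969.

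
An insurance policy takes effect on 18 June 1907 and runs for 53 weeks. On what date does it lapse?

Counting forward 53 weeks = 371 days from June 18, 1907.
June has 30 days, so 30 − 18 = 12 days remain after June 18, 1907; 371 − 12 = 359 left.
July 1907 has 31 days: 359 − 31 = 328 left.
August 1907 has 31 days: 328 − 31 = 297 left.
September 1907 has 30 days: 297 − 30 = 267 left.
October 1907 has 31 days: 267 − 31 = 236 left.
November 1907 has 30 days: 236 − 30 = 206 left.
December 1907 has 31 days: 206 − 31 = 175 left.
January 1908 has 31 days: 175 − 31 = 144 left.
February 1908 has 29 days (1908 is a leap year): 144 − 29 = 115 left.
March 1908 has 31 days: 115 − 31 = 84 left.
April 1908 has 30 days: 84 − 30 = 54 left.
May 1908 has 31 days: 54 − 31 = 23 left.
23 days into June 1908 → June 23, 1908.

June 23, 1908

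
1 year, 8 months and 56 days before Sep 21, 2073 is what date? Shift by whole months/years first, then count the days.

Subtracting 1 year, 8 months and 56 days from September 21, 2073: first the month/year part, then the days.
-1 year → 2072; month 9 − 8 = 1 → January 2072.
Day 21 is valid in January, giving January 21, 2072.
Now subtract 56 days from January 21, 2072.
Going back 21 days from January 21, 2072 reaches the end of the previous month; 56 − 21 = 35 left.
December 2071 has 31 days: 35 − 31 = 4 left.
November 2071 has 30 days; 30 − 4 = 26 → November 26, 2071.

November 26, 2071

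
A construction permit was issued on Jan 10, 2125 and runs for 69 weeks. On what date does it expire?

May 8, 2126

Advancing 69 weeks = 483 days from January 10, 2125.
January has 31 days, so 31 − 10 = 21 days remain after January 10, 2125; 483 − 21 = 462 left.
February 2125 has 28 days (2125 is not a leap year): 462 − 28 = 434 left.
March 2125 has 31 days: 434 − 31 = 403 left.
April 2125 has 30 days: 403 − 30 = 373 left.
May 2125 has 31 days: 373 − 31 = 342 left.
June 2125 has 30 days: 342 − 30 = 312 left.
July 2125 has 31 days: 312 − 31 = 281 left.
August 2125 has 31 days: 281 − 31 = 250 left.
September 2125 has 30 days: 250 − 30 = 220 left.
October 2125 has 31 days: 220 − 31 = 189 left.
November 2125 has 30 days: 189 − 30 = 159 left.
December 2125 has 31 days: 159 − 31 = 128 left.
January 2126 has 31 days: 128 − 31 = 97 left.
February 2126 has 28 days (2126 is not a leap year): 97 − 28 = 69 left.
March 2126 has 31 days: 69 − 31 = 38 left.
April 2126 has 30 days: 38 − 30 = 8 left.
8 days into May 2126 → May 8, 2126.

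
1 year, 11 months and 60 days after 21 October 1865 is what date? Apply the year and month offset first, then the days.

November 20, 1867

Adding 1 year, 11 months and 60 days from October 21, 1865: first the month/year part, then the days.
+1 year → 1866; month 10 + 11 = 21, which is month 9 of year 1867 → September 1867.
Day 21 is valid in September, giving September 21, 1867.
Now add 60 days from September 21, 1867.
September has 30 days, so 30 − 21 = 9 days remain after September 21, 1867; 60 − 9 = 51 left.
October 1867 has 31 days: 51 − 31 = 20 left.
20 days into November 1867 → November 20, 1867.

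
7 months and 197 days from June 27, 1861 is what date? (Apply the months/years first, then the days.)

Counting forward 7 months and 197 days from June 27, 1861: first the month/year part, then the days.
month 6 + 7 = 13, which is month 1 of year 1862 → January 1862.
Day 27 is valid in January, giving January 27, 1862.
Now add 197 days from January 27, 1862.
January has 31 days, so 31 − 27 = 4 days remain after January 27, 1862; 197 − 4 = 193 left.
February 1862 has 28 days (1862 is not a leap year): 193 − 28 = 165 left.
March 1862 has 31 days: 165 − 31 = 134 left.
April 1862 has 30 days: 134 − 30 = 104 left.
May 1862 has 31 days: 104 − 31 = 73 left.
June 1862 has 30 days: 73 − 30 = 43 left.
July 1862 has 31 days: 43 − 31 = 12 left.
12 days into August 1862 → August 12, 1862.

August 12, 1862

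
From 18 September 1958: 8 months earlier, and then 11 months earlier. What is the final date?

February 18, 1957

Subtracting 8 months from September 18, 1958:
month 9 − 8 = 1 → January 1958.
Day 18 is valid in January, giving January 18, 1958.
Subtracting 11 months from January 18, 1958:
month 1 − 11 = -10, which is month 2 of year 1957 → February 1957.
Day 18 is valid in February, giving February 18, 1957.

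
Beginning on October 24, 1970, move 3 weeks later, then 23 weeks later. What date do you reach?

April 24, 1971

Counting forward 3 weeks (= 21 days) from October 24, 1970:
October has 31 days, so 31 − 24 = 7 days remain after October 24, 1970; 21 − 7 = 14 left.
14 days into November 1970 → November 14, 1970.
Adding 23 weeks (= 161 days) from November 14, 1970:
November has 30 days, so 30 − 14 = 16 days remain after November 14, 1970; 161 − 16 = 145 left.
December 1970 has 31 days: 145 − 31 = 114 left.
January 1971 has 31 days: 114 − 31 = 83 left.
February 1971 has 28 days (1971 is not a leap year): 83 − 28 = 55 left.
March 1971 has 31 days: 55 − 31 = 24 left.
24 days into April 1971 → April 24, 1971.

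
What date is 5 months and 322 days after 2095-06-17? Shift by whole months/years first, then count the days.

October 4, 2096

Advancing 5 months and 322 days from June 17, 2095: first the month/year part, then the days.
month 6 + 5 = 11 → November 2095.
Day 17 is valid in November, giving November 17, 2095.
Now add 322 days from November 17, 2095.
November has 30 days, so 30 − 17 = 13 days remain after November 17, 2095; 322 − 13 = 309 left.
December 2095 has 31 days: 309 − 31 = 278 left.
January 2096 has 31 days: 278 − 31 = 247 left.
February 2096 has 29 days (2096 is a leap year): 247 − 29 = 218 left.
March 2096 has 31 days: 218 − 31 = 187 left.
April 2096 has 30 days: 187 − 30 = 157 left.
May 2096 has 31 days: 157 − 31 = 126 left.
June 2096 has 30 days: 126 − 30 = 96 left.
July 2096 has 31 days: 96 − 31 = 65 left.
August 2096 has 31 days: 65 − 31 = 34 left.
September 2096 has 30 days: 34 − 30 = 4 left.
4 days into October 2096 → October 4, 2096.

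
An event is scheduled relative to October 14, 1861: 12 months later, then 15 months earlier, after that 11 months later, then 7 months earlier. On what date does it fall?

November 14, 1861

Adding 12 months from October 14, 1861:
month 10 + 12 = 22, which is month 10 of year 1862 → October 1862.
Day 14 is valid in October, giving October 14, 1862.
Going back 15 months from October 14, 1862:
month 10 − 15 = -5, which is month 7 of year 1861 → July 1861.
Day 14 is valid in July, giving July 14, 1861.
Advancing 11 months from July 14, 1861:
month 7 + 11 = 18, which is month 6 of year 1862 → June 1862.
Day 14 is valid in June, giving June 14, 1862.
Counting back 7 months from June 14, 1862:
month 6 − 7 = -1, which is month 11 of year 1861 → November 1861.
Day 14 is valid in November, giving November 14, 1861.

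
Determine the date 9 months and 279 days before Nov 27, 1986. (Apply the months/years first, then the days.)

Counting back 9 months and 279 days from November 27, 1986: first the month/year part, then the days.
month 11 − 9 = 2 → February 1986.
Day 27 is valid in February, giving February 27, 1986.
Now subtract 279 days from February 27, 1986.
Going back 27 days from February 27, 1986 reaches the end of the previous month; 279 − 27 = 252 left.
January 1986 has 31 days: 252 − 31 = 221 left.
December 1985 has 31 days: 221 − 31 = 190 left.
November 1985 has 30 days: 190 − 30 = 160 left.
October 1985 has 31 days: 160 − 31 = 129 left.
September 1985 has 30 days: 129 − 30 = 99 left.
August 1985 has 31 days: 99 − 31 = 68 left.
July 1985 has 31 days: 68 − 31 = 37 left.
June 1985 has 30 days: 37 − 30 = 7 left.
May 1985 has 31 days; 31 − 7 = 24 → May 24, 1985.

May 24, 1985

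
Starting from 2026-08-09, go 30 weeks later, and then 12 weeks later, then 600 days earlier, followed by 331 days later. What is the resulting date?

September 3, 2026

Advancing 30 weeks (= 210 days) from August 9, 2026:
August has 31 days, so 31 − 9 = 22 days remain after August 9, 2026; 210 − 22 = 188 left.
September 2026 has 30 days: 188 − 30 = 158 left.
October 2026 has 31 days: 158 − 31 = 127 left.
November 2026 has 30 days: 127 − 30 = 97 left.
December 2026 has 31 days: 97 − 31 = 66 left.
January 2027 has 31 days: 66 − 31 = 35 left.
February 2027 has 28 days (2027 is not a leap year): 35 − 28 = 7 left.
7 days into March 2027 → March 7, 2027.
Adding 12 weeks (= 84 days) from March 7, 2027:
March has 31 days, so 31 − 7 = 24 days remain after March 7, 2027; 84 − 24 = 60 left.
April 2027 has 30 days: 60 − 30 = 30 left.
30 days into May 2027 → May 30, 2027.
Subtracting 600 days from May 30, 2027:
Going back 30 days from May 30, 2027 reaches the end of the previous month; 600 − 30 = 570 left.
April 2027 has 30 days: 570 − 30 = 540 left.
March 2027 has 31 days: 540 − 31 = 509 left.
February 2027 has 28 days (2027 is not a leap year): 509 − 28 = 481 left.
January 2027 has 31 days: 481 − 31 = 450 left.
December 2026 has 31 days: 450 − 31 = 419 left.
November 2026 has 30 days: 419 − 30 = 389 left.
October 2026 has 31 days: 389 − 31 = 358 left.
September 2026 has 30 days: 358 − 30 = 328 left.
August 2026 has 31 days: 328 − 31 = 297 left.
July 2026 has 31 days: 297 − 31 = 266 left.
June 2026 has 30 days: 266 − 30 = 236 left.
May 2026 has 31 days: 236 − 31 = 205 left.
April 2026 has 30 days: 205 − 30 = 175 left.
March 2026 has 31 days: 175 − 31 = 144 left.
February 2026 has 28 days (2026 is not a leap year): 144 − 28 = 116 left.
January 2026 has 31 days: 116 − 31 = 85 left.
December 2025 has 31 days: 85 − 31 = 54 left.
November 2025 has 30 days: 54 − 30 = 24 left.
October 2025 has 31 days; 31 − 24 = 7 → October 7, 2025.
Counting forward 331 days from October 7, 2025:
October has 31 days, so 31 − 7 = 24 days remain after October 7, 2025; 331 − 24 = 307 left.
November 2025 has 30 days: 307 − 30 = 277 left.
December 2025 has 31 days: 277 − 31 = 246 left.
January 2026 has 31 days: 246 − 31 = 215 left.
February 2026 has 28 days (2026 is not a leap year): 215 − 28 = 187 left.
March 2026 has 31 days: 187 − 31 = 156 left.
April 2026 has 30 days: 156 − 30 = 126 left.
May 2026 has 31 days: 126 − 31 = 95 left.
June 2026 has 30 days: 95 − 30 = 65 left.
July 2026 has 31 days: 65 − 31 = 34 left.
August 2026 has 31 days: 34 − 31 = 3 left.
3 days into September 2026 → September 3, 2026.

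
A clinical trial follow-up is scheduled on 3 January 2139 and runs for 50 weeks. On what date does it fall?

December 19, 2139

Advancing 50 weeks = 350 days from January 3, 2139.
January has 31 days, so 31 − 3 = 28 days remain after January 3, 2139; 350 − 28 = 322 left.
February 2139 has 28 days (2139 is not a leap year): 322 − 28 = 294 left.
March 2139 has 31 days: 294 − 31 = 263 left.
April 2139 has 30 days: 263 − 30 = 233 left.
May 2139 has 31 days: 233 − 31 = 202 left.
June 2139 has 30 days: 202 − 30 = 172 left.
July 2139 has 31 days: 172 − 31 = 141 left.
August 2139 has 31 days: 141 − 31 = 110 left.
September 2139 has 30 days: 110 − 30 = 80 left.
October 2139 has 31 days: 80 − 31 = 49 left.
November 2139 has 30 days: 49 − 30 = 19 left.
19 days into December 2139 → December 19, 2139.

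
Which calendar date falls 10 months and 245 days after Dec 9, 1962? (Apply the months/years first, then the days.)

Advancing 10 months and 245 days from December 9, 1962: first the month/year part, then the days.
month 12 + 10 = 22, which is month 10 of year 1963 → October 1963.
Day 9 is valid in October, giving October 9, 1963.
Now add 245 days from October 9, 1963.
October has 31 days, so 31 − 9 = 22 days remain after October 9, 1963; 245 − 22 = 223 left.
November 1963 has 30 days: 223 − 30 = 193 left.
December 1963 has 31 days: 193 − 31 = 162 left.
January 1964 has 31 days: 162 − 31 = 131 left.
February 1964 has 29 days (1964 is a leap year): 131 − 29 = 102 left.
March 1964 has 31 days: 102 − 31 = 71 left.
April 1964 has 30 days: 71 − 30 = 41 left.
May 1964 has 31 days: 41 − 31 = 10 left.
10 days into June 1964 → June 10, 1964.

June 10, 1964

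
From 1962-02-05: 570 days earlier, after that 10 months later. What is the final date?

Counting back 570 days from February 5, 1962:
Going back 5 days from February 5, 1962 reaches the end of the previous month; 570 − 5 = 565 left.
January 1962 has 31 days: 565 − 31 = 534 left.
December 1961 has 31 days: 534 − 31 = 503 left.
November 1961 has 30 days: 503 − 30 = 473 left.
October 1961 has 31 days: 473 − 31 = 442 left.
September 1961 has 30 days: 442 − 30 = 412 left.
August 1961 has 31 days: 412 − 31 = 381 left.
July 1961 has 31 days: 381 − 31 = 350 left.
June 1961 has 30 days: 350 − 30 = 320 left.
May 1961 has 31 days: 320 − 31 = 289 left.
April 1961 has 30 days: 289 − 30 = 259 left.
March 1961 has 31 days: 259 − 31 = 228 left.
February 1961 has 28 days (1961 is not a leap year): 228 − 28 = 200 left.
January 1961 has 31 days: 200 − 31 = 169 left.
December 1960 has 31 days: 169 − 31 = 138 left.
November 1960 has 30 days: 138 − 30 = 108 left.
October 1960 has 31 days: 108 − 31 = 77 left.
September 1960 has 30 days: 77 − 30 = 47 left.
August 1960 has 31 days: 47 − 31 = 16 left.
July 1960 has 31 days; 31 − 16 = 15 → July 15, 1960.
Advancing 10 months from July 15, 1960:
month 7 + 10 = 17, which is month 5 of year 1961 → May 1961.
Day 15 is valid in May, giving May 15, 1961.

May 15, 1961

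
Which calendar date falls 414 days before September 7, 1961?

Counting back 414 days from September 7, 1961.
Going back 7 days from September 7, 1961 reaches the end of the previous month; 414 − 7 = 407 left.
August 1961 has 31 days: 407 − 31 = 376 left.
July 1961 has 31 days: 376 − 31 = 345 left.
June 1961 has 30 days: 345 − 30 = 315 left.
May 1961 has 31 days: 315 − 31 = 284 left.
April 1961 has 30 days: 284 − 30 = 254 left.
March 1961 has 31 days: 254 − 31 = 223 left.
February 1961 has 28 days (1961 is not a leap year): 223 − 28 = 195 left.
January 1961 has 31 days: 195 − 31 = 164 left.
December 1960 has 31 days: 164 − 31 = 133 left.
November 1960 has 30 days: 133 − 30 = 103 left.
October 1960 has 31 days: 103 − 31 = 72 left.
September 1960 has 30 days: 72 − 30 = 42 left.
August 1960 has 31 days: 42 − 31 = 11 left.
July 1960 has 31 days; 31 − 11 = 20 → July 20, 1960.

July 20, 1960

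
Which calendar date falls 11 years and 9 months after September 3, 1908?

June 3, 1920

Advancing 11 years and 9 months from September 3, 1908.
+11 years → 1919; month 9 + 9 = 18, which is month 6 of year 1920 → June 1920.
Day 3 is valid in June, giving June 3, 1920.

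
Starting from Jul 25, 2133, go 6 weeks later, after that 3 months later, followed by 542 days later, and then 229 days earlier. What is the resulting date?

October 14, 2134

Counting forward 6 weeks (= 42 days) from July 25, 2133:
July has 31 days, so 31 − 25 = 6 days remain after July 25, 2133; 42 − 6 = 36 left.
August 2133 has 31 days: 36 − 31 = 5 left.
5 days into September 2133 → September 5, 2133.
Counting forward 3 months from September 5, 2133:
month 9 + 3 = 12 → December 2133.
Day 5 is valid in December, giving December 5, 2133.
Advancing 542 days from December 5, 2133:
December has 31 days, so 31 − 5 = 26 days remain after December 5, 2133; 542 − 26 = 516 left.
January 2134 has 31 days: 516 − 31 = 485 left.
February 2134 has 28 days (2134 is not a leap year): 485 − 28 = 457 left.
March 2134 has 31 days: 457 − 31 = 426 left.
April 2134 has 30 days: 426 − 30 = 396 left.
May 2134 has 31 days: 396 − 31 = 365 left.
June 2134 has 30 days: 365 − 30 = 335 left.
July 2134 has 31 days: 335 − 31 = 304 left.
August 2134 has 31 days: 304 − 31 = 273 left.
September 2134 has 30 days: 273 − 30 = 243 left.
October 2134 has 31 days: 243 − 31 = 212 left.
November 2134 has 30 days: 212 − 30 = 182 left.
December 2134 has 31 days: 182 − 31 = 151 left.
January 2135 has 31 days: 151 − 31 = 120 left.
February 2135 has 28 days (2135 is not a leap year): 120 − 28 = 92 left.
March 2135 has 31 days: 92 − 31 = 61 left.
April 2135 has 30 days: 61 − 30 = 31 left.
31 days into May 2135 → May 31, 2135.
Counting back 229 days from May 31, 2135:
Going back 31 days from May 31, 2135 reaches the end of the previous month; 229 − 31 = 198 left.
April 2135 has 30 days: 198 − 30 = 168 left.
March 2135 has 31 days: 168 − 31 = 137 left.
February 2135 has 28 days (2135 is not a leap year): 137 − 28 = 109 left.
January 2135 has 31 days: 109 − 31 = 78 left.
December 2134 has 31 days: 78 − 31 = 47 left.
November 2134 has 30 days: 47 − 30 = 17 left.
October 2134 has 31 days; 31 − 17 = 14 → October 14, 2134.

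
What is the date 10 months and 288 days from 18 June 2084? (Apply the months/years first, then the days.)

January 31, 2086

Counting forward 10 months and 288 days from June 18, 2084: first the month/year part, then the days.
month 6 + 10 = 16, which is month 4 of year 2085 → April 2085.
Day 18 is valid in April, giving April 18, 2085.
Now add 288 days from April 18, 2085.
April has 30 days, so 30 − 18 = 12 days remain after April 18, 2085; 288 − 12 = 276 left.
May 2085 has 31 days: 276 − 31 = 245 left.
June 2085 has 30 days: 245 − 30 = 215 left.
July 2085 has 31 days: 215 − 31 = 184 left.
August 2085 has 31 days: 184 − 31 = 153 left.
September 2085 has 30 days: 153 − 30 = 123 left.
October 2085 has 31 days: 123 − 31 = 92 left.
November 2085 has 30 days: 92 − 30 = 62 left.
December 2085 has 31 days: 62 − 31 = 31 left.
31 days into January 2086 → January 31, 2086.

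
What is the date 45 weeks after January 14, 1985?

November 25, 1985

Advancing 45 weeks = 315 days from January 14, 1985.
January has 31 days, so 31 − 14 = 17 days remain after January 14, 1985; 315 − 17 = 298 left.
February 1985 has 28 days (1985 is not a leap year): 298 − 28 = 270 left.
March 1985 has 31 days: 270 − 31 = 239 left.
April 1985 has 30 days: 239 − 30 = 209 left.
May 1985 has 31 days: 209 − 31 = 178 left.
June 1985 has 30 days: 178 − 30 = 148 left.
July 1985 has 31 days: 148 − 31 = 117 left.
August 1985 has 31 days: 117 − 31 = 86 left.
September 1985 has 30 days: 86 − 30 = 56 left.
October 1985 has 31 days: 56 − 31 = 25 left.
25 days into November 1985 → November 25, 1985.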